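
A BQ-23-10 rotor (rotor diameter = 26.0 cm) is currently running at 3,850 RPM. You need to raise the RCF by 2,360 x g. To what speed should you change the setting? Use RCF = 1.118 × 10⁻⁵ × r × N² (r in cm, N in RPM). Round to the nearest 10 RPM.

r = 26.0 / 2 = 13 cm
Current RCF = 1.118 × 10⁻⁵ × 13 × (3850)² = 1.118 × 10⁻⁵ × 13 × 14,822,500 ≈ 2,154.3 × g
Target RCF = 2,154.3 + 2,360 = 4,514.3 × g
N² = 4,514.3 / (14.534 × 10⁻⁵) = 31,060,272
N ≈ √31,060,272 ≈ 5,573.2

≈ 5570 RPM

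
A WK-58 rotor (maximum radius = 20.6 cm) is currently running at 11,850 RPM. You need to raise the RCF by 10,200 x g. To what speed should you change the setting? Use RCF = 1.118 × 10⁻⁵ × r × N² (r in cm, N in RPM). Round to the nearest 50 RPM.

≈ 13600 RPM

Current RCF = 1.118 × 10⁻⁵ × 20.6 × (11850)² = 1.118 × 10⁻⁵ × 20.6 × 140,422,500 ≈ 32,340.4 × g
Target RCF = 32,340.4 + 10,200 = 42,540.4 × g
N² = 42,540.4 / (23.0308 × 10⁻⁵) = 184,710,909
N ≈ √184,710,909 ≈ 13,590.8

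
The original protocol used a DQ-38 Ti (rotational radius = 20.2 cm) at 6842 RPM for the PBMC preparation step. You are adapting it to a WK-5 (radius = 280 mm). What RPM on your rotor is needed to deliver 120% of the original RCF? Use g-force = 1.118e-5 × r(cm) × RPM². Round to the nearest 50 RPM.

RCF_original = 1.118 × 10⁻⁵ × 20.2 × (6842)² = 1.118 × 10⁻⁵ × 20.2 × 46,812,964 ≈ 10,572.1 × g
Target RCF = 1.2 × 10,572.1 ≈ 12,686.5 × g
Your rotor: r = 280 mm = 28.0 cm
12,686.5 = 1.118 × 10⁻⁵ × 28 × N²
N² = 12,686.5 / (31.304 × 10⁻⁵) = 40,526,770
N ≈ √40,526,770 ≈ 6,366.1

6350 RPM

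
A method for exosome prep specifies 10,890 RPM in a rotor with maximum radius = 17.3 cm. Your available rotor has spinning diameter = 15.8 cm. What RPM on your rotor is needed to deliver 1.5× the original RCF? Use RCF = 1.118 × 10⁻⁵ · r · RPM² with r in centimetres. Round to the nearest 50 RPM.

RCF_original = 1.118 × 10⁻⁵ × 17.3 × (10890)² = 1.118 × 10⁻⁵ × 17.3 × 118,592,100 ≈ 22,937.4 × g
Target RCF = 1.5 × 22,937.4 ≈ 34,406.1 × g
Your rotor: r = 15.8 / 2 = 7.9 cm
34,406.1 = 1.118 × 10⁻⁵ × 7.9 × N²
N² = 34,406.1 / (8.8322 × 10⁻⁵) = 389,552,999
N ≈ √389,552,999 ≈ 19,737.1

19750 RPM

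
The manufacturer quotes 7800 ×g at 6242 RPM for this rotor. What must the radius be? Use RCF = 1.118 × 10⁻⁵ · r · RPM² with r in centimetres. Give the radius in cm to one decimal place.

r ≈ 17.9 cm

7800 = 1.118 × 10⁻⁵ × r × (6242)²
r = 7800 / (1.118 × 10⁻⁵ × 38,962,564) = 7800 / 435.6015 ≈ 17.906 cm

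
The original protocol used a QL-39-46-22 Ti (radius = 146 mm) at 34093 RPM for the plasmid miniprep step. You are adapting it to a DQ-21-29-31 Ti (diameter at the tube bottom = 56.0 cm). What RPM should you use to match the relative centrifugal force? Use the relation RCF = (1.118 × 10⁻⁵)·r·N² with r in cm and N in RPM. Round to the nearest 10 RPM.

≈ 24620 RPM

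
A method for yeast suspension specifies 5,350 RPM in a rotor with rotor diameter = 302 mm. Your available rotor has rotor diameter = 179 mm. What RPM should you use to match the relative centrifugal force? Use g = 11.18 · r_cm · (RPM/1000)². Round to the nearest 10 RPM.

≈ 6950 RPM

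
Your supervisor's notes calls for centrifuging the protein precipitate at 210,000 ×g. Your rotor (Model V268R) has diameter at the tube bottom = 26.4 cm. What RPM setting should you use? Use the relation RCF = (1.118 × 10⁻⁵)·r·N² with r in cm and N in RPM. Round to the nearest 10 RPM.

N ≈ 37720 RPM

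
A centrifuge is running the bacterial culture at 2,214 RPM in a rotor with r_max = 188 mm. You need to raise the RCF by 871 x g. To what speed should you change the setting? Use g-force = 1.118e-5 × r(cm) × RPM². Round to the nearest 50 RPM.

N₂ ≈ 3000 RPM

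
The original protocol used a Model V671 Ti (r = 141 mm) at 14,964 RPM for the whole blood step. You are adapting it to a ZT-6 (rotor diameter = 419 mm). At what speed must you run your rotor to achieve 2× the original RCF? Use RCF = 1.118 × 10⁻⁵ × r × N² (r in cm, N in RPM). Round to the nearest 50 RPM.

Original rotor: r = 141 mm = 14.1 cm
RCF_original = 1.118 × 10⁻⁵ × 14.1 × (14964)² = 1.118 × 10⁻⁵ × 14.1 × 223,921,296 ≈ 35,298.5 × g
Target RCF = 2 × 35,298.5 ≈ 70,597 × g
Your rotor: r = 419 mm / 2 = 209.5 mm = 20.95 cm
70,597 = 1.118 × 10⁻⁵ × 20.95 × N²
N² = 70,597 / (23.4221 × 10⁻⁵) = 301,411,914
N ≈ √301,411,914 ≈ 17,361.2

≈ 17350 RPM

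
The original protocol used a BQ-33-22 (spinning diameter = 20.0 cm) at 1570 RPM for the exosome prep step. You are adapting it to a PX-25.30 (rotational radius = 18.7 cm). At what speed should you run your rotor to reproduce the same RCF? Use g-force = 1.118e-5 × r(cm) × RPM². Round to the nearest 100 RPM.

Original rotor: r = 20.0 / 2 = 10 cm
RCF_original = 1.118 × 10⁻⁵ × 10 × (1570)² = 1.118 × 10⁻⁵ × 10 × 2,464,900 ≈ 275.6 × g
275.6 = 1.118 × 10⁻⁵ × 18.7 × N²
N² = 275.6 / (20.9066 × 10⁻⁵) = 1,318,244
N ≈ √1,318,244 ≈ 1,148.1

1100 RPM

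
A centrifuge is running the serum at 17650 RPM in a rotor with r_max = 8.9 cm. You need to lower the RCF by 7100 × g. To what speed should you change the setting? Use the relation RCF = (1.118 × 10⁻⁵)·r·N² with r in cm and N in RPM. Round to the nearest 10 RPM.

15500 RPM

Current RCF = 1.118 × 10⁻⁵ × 8.9 × (17650)² = 1.118 × 10⁻⁵ × 8.9 × 311,522,500 ≈ 30,997.1 × g
Target RCF = 30,997.1 − 7,100 = 23,897.1 × g
N² = 23,897.1 / (9.9502 × 10⁻⁵) = 240,167,032
N ≈ √240,167,032 ≈ 15,497.3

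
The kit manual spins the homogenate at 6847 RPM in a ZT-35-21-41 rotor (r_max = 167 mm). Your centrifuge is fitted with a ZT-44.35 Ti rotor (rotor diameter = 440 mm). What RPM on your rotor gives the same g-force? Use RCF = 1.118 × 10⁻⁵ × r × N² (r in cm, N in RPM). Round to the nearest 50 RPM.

5950 RPM

Original rotor: r = 167 mm = 16.7 cm
RCF = 1.118 × 10⁻⁵ × r × N²
RCF_original = 1.118 × 10⁻⁵ × 16.7 × (6847)² = 1.118 × 10⁻⁵ × 16.7 × 46,881,409 ≈ 8,753 × g
Your rotor: r = 440 mm / 2 = 220 mm = 22 cm
8,753 = 1.118 × 10⁻⁵ × 22 × N²
N² = 8,753 / (24.596 × 10⁻⁵) = 35,587,087
N ≈ √35,587,087 ≈ 5,965.5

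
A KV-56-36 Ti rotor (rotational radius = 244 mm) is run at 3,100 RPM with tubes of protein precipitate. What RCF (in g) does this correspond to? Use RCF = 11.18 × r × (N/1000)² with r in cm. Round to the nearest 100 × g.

r = 244 mm = 24.4 cm
RCF = 11.18 × 24.4 × (3.1)² = 11.18 × 24.4 × 9.61 ≈ 2,621.5 × g

RCF ≈ 2600 g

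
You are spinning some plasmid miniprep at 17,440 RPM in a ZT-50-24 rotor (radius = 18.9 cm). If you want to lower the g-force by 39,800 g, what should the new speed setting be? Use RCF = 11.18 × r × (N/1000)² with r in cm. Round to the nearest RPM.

10761 RPM

Current RCF = 11.18 × 18.9 × (17.44)² = 11.18 × 18.9 × 304.1536 ≈ 64,268.3 × g
Target RCF = 64,268.3 − 39,800 = 24,468.3 × g
(N/1000)² = 24,468.3 / 211.302 = 115.7978
N = 1000 × √115.7978 ≈ 10,760.9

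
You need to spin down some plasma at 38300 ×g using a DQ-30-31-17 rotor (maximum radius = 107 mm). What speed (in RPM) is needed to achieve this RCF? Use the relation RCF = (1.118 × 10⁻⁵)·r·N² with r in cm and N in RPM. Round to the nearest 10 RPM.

r = 107 mm = 10.7 cm
RCF = 1.118 × 10⁻⁵ × r × N²
38,300 = 1.118 × 10⁻⁵ × 10.7 × N²
N² = 38,300 / (11.9626 × 10⁻⁵) = 320,164,513
N ≈ √320,164,513 ≈ 17,893.1

17890 RPM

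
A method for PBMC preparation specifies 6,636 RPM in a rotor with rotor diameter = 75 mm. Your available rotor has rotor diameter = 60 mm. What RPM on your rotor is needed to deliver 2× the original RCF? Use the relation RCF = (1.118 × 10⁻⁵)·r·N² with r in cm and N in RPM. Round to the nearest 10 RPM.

Original rotor: r = 75 mm / 2 = 37.5 mm = 3.75 cm
RCF_original = 1.118 × 10⁻⁵ × 3.75 × (6636)² = 1.118 × 10⁻⁵ × 3.75 × 44,036,496 ≈ 1,846.2 × g
Target RCF = 2 × 1,846.2 ≈ 3,692.4 × g
Your rotor: r = 60 mm / 2 = 30 mm = 3 cm
3,692.4 = 1.118 × 10⁻⁵ × 3 × N²
N² = 3,692.4 / (3.354 × 10⁻⁵) = 110,089,445
N ≈ √110,089,445 ≈ 10,492.4

≈ 10490 RPM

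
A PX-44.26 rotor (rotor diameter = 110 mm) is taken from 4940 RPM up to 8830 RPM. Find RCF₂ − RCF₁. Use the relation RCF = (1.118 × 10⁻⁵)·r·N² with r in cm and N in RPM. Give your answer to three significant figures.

≈ 3290 × g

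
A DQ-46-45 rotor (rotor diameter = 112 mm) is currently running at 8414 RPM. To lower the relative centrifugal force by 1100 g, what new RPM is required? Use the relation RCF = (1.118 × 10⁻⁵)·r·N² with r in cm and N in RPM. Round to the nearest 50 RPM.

r = 112 mm / 2 = 56 mm = 5.6 cm
Current RCF = 1.118 × 10⁻⁵ × 5.6 × (8414)² = 1.118 × 10⁻⁵ × 5.6 × 70,795,396 ≈ 4,432.4 × g
Target RCF = 4,432.4 − 1,100 = 3,332.4 × g
N² = 3,332.4 / (6.2608 × 10⁻⁵) = 53,226,425
N ≈ √53,226,425 ≈ 7,295.6

≈ 7300 RPM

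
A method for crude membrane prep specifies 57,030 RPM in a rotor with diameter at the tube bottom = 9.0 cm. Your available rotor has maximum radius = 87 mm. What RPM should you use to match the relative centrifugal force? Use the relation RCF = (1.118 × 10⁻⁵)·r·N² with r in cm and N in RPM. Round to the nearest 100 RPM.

Original rotor: r = 9.0 / 2 = 4.5 cm
RCF = 1.118 × 10⁻⁵ × r × N²
RCF_original = 1.118 × 10⁻⁵ × 4.5 × (57030)² = 1.118 × 10⁻⁵ × 4.5 × 3,252,420,900 ≈ 163,629.3 × g
Your rotor: r = 87 mm = 8.7 cm
163,629.3 = 1.118 × 10⁻⁵ × 8.7 × N²
N² = 163,629.3 / (9.7266 × 10⁻⁵) = 1,682,286,719
N ≈ √1,682,286,719 ≈ 41,015.7

≈ 41000 RPM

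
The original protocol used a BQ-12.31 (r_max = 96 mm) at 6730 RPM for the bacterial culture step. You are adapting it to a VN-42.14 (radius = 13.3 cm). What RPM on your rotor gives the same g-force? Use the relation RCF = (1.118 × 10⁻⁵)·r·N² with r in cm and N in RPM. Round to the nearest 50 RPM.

≈ 5700 RPM

Original rotor: r = 96 mm = 9.6 cm
RCF_original = 1.118 × 10⁻⁵ × 9.6 × (6730)² = 1.118 × 10⁻⁵ × 9.6 × 45,292,900 ≈ 4,861.2 × g
4,861.2 = 1.118 × 10⁻⁵ × 13.3 × N²
N² = 4,861.2 / (14.8694 × 10⁻⁵) = 32,692,644
N ≈ √32,692,644 ≈ 5,717.7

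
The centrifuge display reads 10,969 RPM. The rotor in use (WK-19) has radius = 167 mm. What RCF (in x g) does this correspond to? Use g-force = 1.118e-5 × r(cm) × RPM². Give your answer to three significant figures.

22500 x g

r = 167 mm = 16.7 cm
RCF = 1.118 × 10⁻⁵ × 16.7 × (10969)² = 1.118 × 10⁻⁵ × 16.7 × 120,318,961 ≈ 22,464.3 × g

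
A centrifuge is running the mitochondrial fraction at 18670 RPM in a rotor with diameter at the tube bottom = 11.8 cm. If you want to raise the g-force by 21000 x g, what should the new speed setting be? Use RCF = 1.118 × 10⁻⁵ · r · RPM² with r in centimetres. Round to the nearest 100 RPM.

25800 RPM

r = 11.8 / 2 = 5.9 cm
Current RCF = 1.118 × 10⁻⁵ × 5.9 × (18670)² = 1.118 × 10⁻⁵ × 5.9 × 348,568,900 ≈ 22,992.3 × g
Target RCF = 22,992.3 + 21,000 = 43,992.3 × g
N² = 43,992.3 / (6.5962 × 10⁻⁵) = 666,933,992
N ≈ √666,933,992 ≈ 25,825.1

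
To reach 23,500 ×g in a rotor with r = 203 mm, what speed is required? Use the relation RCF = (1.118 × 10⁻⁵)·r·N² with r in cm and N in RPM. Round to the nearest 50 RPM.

N ≈ 10200 RPM

r = 203 mm = 20.3 cm
RCF = 1.118 × 10⁻⁵ × r × N²
23,500 = 1.118 × 10⁻⁵ × 20.3 × N²
N² = 23,500 / (22.6954 × 10⁻⁵) = 103,545,212
N ≈ √103,545,212 ≈ 10,175.7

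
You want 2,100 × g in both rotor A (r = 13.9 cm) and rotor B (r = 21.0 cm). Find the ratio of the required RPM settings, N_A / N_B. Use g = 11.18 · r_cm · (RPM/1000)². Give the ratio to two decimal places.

1.23

At fixed RCF, N ∝ 1/√r, so N_A/N_B = √(r_B/r_A) = √(21.0/13.9) = √1.510791 = 1.2291.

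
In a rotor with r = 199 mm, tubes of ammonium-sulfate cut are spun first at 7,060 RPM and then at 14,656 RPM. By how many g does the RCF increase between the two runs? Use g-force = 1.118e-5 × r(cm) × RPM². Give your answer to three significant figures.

36700 g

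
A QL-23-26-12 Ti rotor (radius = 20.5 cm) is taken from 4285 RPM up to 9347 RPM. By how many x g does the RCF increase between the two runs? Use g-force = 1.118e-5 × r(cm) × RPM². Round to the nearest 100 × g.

15800 x g

RCF₁ = 1.118 × 10⁻⁵ × 20.5 × (4285)² = 1.118 × 10⁻⁵ × 20.5 × 18,361,225 ≈ 4,208.2 × g
RCF₂ = 1.118 × 10⁻⁵ × 20.5 × (9347)² = 1.118 × 10⁻⁵ × 20.5 × 87,366,409 ≈ 20,023.5 × g
Increase = 20,023.5 − 4,208.2 = 15,815.3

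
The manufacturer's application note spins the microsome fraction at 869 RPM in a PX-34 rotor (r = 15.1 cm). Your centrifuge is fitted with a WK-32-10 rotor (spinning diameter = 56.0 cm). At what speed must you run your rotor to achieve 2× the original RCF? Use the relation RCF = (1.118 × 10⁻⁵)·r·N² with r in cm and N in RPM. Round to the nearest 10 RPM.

900 RPM

RCF = 1.118 × 10⁻⁵ × r × N²
RCF_original = 1.118 × 10⁻⁵ × 15.1 × (869)² = 1.118 × 10⁻⁵ × 15.1 × 755,161 ≈ 127.5 × g
Target RCF = 2 × 127.5 ≈ 255 × g
Your rotor: r = 56.0 / 2 = 28 cm
255 = 1.118 × 10⁻⁵ × 28 × N²
N² = 255 / (31.304 × 10⁻⁵) = 814,592
N ≈ √814,592 ≈ 902.5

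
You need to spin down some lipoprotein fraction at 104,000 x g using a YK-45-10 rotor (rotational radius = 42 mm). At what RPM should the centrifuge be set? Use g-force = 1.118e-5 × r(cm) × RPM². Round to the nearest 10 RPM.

47060 RPM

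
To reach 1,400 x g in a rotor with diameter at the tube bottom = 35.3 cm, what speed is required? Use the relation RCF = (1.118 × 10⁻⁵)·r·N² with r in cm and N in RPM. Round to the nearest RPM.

N ≈ 2664 RPM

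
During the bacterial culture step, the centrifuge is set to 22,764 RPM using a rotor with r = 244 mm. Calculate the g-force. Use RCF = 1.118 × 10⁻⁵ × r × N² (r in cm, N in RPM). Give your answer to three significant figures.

≈ 141000 g

r = 244 mm = 24.4 cm
RCF = 1.118 × 10⁻⁵ × r × N²
RCF = 1.118 × 10⁻⁵ × 24.4 × (22764)² = 1.118 × 10⁻⁵ × 24.4 × 518,199,696 ≈ 141,360.7 × g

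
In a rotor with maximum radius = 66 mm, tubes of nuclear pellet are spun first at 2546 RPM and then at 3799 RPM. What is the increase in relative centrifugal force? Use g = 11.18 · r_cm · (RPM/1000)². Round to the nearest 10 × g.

590 ×g

r = 66 mm = 6.6 cm
RCF₁ = 11.18 × 6.6 × (2.546)² = 11.18 × 6.6 × 6.482116 ≈ 478.3 × g
RCF₂ = 11.18 × 6.6 × (3.799)² = 11.18 × 6.6 × 14.432401 ≈ 1,064.9 × g
Increase = 1,064.9 − 478.3 = 586.6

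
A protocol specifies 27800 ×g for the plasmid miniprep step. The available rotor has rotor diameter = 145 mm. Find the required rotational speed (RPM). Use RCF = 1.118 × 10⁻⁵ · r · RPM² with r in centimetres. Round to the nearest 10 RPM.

N ≈ 18520 RPM

r = 145 mm / 2 = 72.5 mm = 7.25 cm
27,800 = 1.118 × 10⁻⁵ × 7.25 × N²
N² = 27,800 / (8.1055 × 10⁻⁵) = 342,976,991
N ≈ √342,976,991 ≈ 18,519.6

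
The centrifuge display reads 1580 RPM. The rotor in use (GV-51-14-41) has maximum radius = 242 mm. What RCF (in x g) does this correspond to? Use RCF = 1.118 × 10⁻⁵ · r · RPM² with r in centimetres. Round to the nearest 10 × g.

r = 242 mm = 24.2 cm
RCF = 1.118 × 10⁻⁵ × 24.2 × (1580)² = 1.118 × 10⁻⁵ × 24.2 × 2,496,400 ≈ 675.4 × g

680 x g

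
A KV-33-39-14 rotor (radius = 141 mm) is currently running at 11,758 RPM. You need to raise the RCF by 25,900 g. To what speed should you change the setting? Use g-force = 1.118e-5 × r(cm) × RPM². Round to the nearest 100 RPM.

N₂ ≈ 17400 RPM

r = 141 mm = 14.1 cm
Current RCF = 1.118 × 10⁻⁵ × 14.1 × (11758)² = 1.118 × 10⁻⁵ × 14.1 × 138,250,564 ≈ 21,793.5 × g
Target RCF = 21,793.5 + 25,900 = 47,693.5 × g
N² = 47,693.5 / (15.7638 × 10⁻⁵) = 302,550,781
N ≈ √302,550,781 ≈ 17,394.0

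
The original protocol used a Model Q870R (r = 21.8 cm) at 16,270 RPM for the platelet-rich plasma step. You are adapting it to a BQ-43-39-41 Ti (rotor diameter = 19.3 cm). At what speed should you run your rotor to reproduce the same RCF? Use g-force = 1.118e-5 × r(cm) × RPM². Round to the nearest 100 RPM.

RCF = 1.118 × 10⁻⁵ × r × N²
RCF_original = 1.118 × 10⁻⁵ × 21.8 × (16270)² = 1.118 × 10⁻⁵ × 21.8 × 264,712,900 ≈ 64,516.9 × g
Your rotor: r = 19.3 / 2 = 9.65 cm
64,516.9 = 1.118 × 10⁻⁵ × 9.65 × N²
N² = 64,516.9 / (10.7887 × 10⁻⁵) = 598,004,393
N ≈ √598,004,393 ≈ 24,454.1

≈ 24500 RPM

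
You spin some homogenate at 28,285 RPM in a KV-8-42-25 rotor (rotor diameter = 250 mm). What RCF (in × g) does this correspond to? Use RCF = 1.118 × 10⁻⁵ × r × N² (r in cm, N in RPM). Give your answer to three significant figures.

RCF ≈ 112000 × g

r = 250 mm / 2 = 125 mm = 12.5 cm
RCF = 1.118 × 10⁻⁵ × 12.5 × (28285)² = 1.118 × 10⁻⁵ × 12.5 × 800,041,225 ≈ 111,805.8 × g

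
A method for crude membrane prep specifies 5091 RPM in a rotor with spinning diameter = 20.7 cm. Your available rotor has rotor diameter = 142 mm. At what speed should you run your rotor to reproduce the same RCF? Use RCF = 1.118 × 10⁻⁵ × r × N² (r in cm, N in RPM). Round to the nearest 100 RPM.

≈ 6100 RPM

Original rotor: r = 20.7 / 2 = 10.35 cm
RCF = 1.118 × 10⁻⁵ × r × N²
RCF_original = 1.118 × 10⁻⁵ × 10.35 × (5091)² = 1.118 × 10⁻⁵ × 10.35 × 25,918,281 ≈ 2,999.1 × g
Your rotor: r = 142 mm / 2 = 71 mm = 7.1 cm
2,999.1 = 1.118 × 10⁻⁵ × 7.1 × N²
N² = 2,999.1 / (7.9378 × 10⁻⁵) = 37,782,509
N ≈ √37,782,509 ≈ 6,146.7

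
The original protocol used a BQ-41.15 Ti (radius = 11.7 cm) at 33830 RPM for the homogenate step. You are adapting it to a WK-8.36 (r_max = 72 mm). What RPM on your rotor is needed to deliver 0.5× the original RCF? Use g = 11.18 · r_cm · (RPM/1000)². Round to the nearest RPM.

30494 RPM

RCF = 11.18 × r × (N/1000)²
RCF_original = 11.18 × 11.7 × (33.83)² = 11.18 × 11.7 × 1,144.4689 ≈ 149,703.4 × g
Target RCF = 0.5 × 149,703.4 ≈ 74,851.7 × g
Your rotor: r = 72 mm = 7.2 cm
74,851.7 = 11.18 × 7.2 × (N/1000)²
(N/1000)² = 74,851.7 / 80.496 = 929.881
N = 1000 × √929.881 ≈ 30,494.0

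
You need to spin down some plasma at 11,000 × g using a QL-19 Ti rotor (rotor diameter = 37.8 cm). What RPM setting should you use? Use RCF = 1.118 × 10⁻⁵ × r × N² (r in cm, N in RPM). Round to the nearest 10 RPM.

r = 37.8 / 2 = 18.9 cm
11,000 = 1.118 × 10⁻⁵ × 18.9 × N²
N² = 11,000 / (21.1302 × 10⁻⁵) = 52,058,192
N ≈ √52,058,192 ≈ 7,215.1

≈ 7220 RPM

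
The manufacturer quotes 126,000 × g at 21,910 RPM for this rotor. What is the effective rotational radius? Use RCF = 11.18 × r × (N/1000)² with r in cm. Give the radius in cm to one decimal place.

126000 = 11.18 × r × (21.91)²
r = 126000 / (11.18 × 480.0481) = 126000 / 5366.938 ≈ 23.477 cm

≈ 23.5 cm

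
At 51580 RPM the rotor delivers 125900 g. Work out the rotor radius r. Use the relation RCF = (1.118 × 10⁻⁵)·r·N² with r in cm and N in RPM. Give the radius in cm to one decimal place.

4.2 cm

125900 = 1.118 × 10⁻⁵ × r × (51580)²
r = 125900 / (1.118 × 10⁻⁵ × 2,660,496,400) = 125900 / 29744.35 ≈ 4.233 cm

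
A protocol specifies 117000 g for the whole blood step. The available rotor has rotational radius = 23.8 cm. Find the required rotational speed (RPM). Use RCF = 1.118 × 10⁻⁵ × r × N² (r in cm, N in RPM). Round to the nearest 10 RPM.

≈ 20970 RPM

RCF = 1.118 × 10⁻⁵ × r × N²
117,000 = 1.118 × 10⁻⁵ × 23.8 × N²
N² = 117,000 / (26.6084 × 10⁻⁵) = 439,710,768
N ≈ √439,710,768 ≈ 20,969.3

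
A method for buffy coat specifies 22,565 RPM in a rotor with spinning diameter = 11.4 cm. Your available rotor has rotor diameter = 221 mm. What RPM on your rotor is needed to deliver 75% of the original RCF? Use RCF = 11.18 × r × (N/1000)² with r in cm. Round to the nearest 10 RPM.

≈ 14040 RPM

Original rotor: r = 11.4 / 2 = 5.7 cm
RCF_original = 11.18 × 5.7 × (22.565)² = 11.18 × 5.7 × 509.179225 ≈ 32,448 × g
Target RCF = 0.75 × 32,448 ≈ 24,336 × g
Your rotor: r = 221 mm / 2 = 110.5 mm = 11.05 cm
24,336 = 11.18 × 11.05 × (N/1000)²
(N/1000)² = 24,336 / 123.539 = 196.9904
N = 1000 × √196.9904 ≈ 14,035.3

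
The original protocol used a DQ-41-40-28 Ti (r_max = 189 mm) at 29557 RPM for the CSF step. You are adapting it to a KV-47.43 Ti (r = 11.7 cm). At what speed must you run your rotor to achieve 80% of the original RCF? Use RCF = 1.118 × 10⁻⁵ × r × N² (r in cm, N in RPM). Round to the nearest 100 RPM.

Original rotor: r = 189 mm = 18.9 cm
RCF = 1.118 × 10⁻⁵ × r × N²
RCF_original = 1.118 × 10⁻⁵ × 18.9 × (29557)² = 1.118 × 10⁻⁵ × 18.9 × 873,616,249 ≈ 184,596.9 × g
Target RCF = 0.8 × 184,596.9 ≈ 147,677.5 × g
147,677.5 = 1.118 × 10⁻⁵ × 11.7 × N²
N² = 147,677.5 / (13.0806 × 10⁻⁵) = 1,128,981,086
N ≈ √1,128,981,086 ≈ 33,600.3

≈ 33600 RPM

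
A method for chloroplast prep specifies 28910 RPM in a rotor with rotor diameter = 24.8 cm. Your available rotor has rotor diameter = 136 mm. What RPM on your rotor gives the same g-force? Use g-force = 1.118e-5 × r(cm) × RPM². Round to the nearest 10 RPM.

Original rotor: r = 24.8 / 2 = 12.4 cm
RCF = 1.118 × 10⁻⁵ × r × N²
RCF_original = 1.118 × 10⁻⁵ × 12.4 × (28910)² = 1.118 × 10⁻⁵ × 12.4 × 835,788,100 ≈ 115,867 × g
Your rotor: r = 136 mm / 2 = 68 mm = 6.8 cm
115,867 = 1.118 × 10⁻⁵ × 6.8 × N²
N² = 115,867 / (7.6024 × 10⁻⁵) = 1,524,084,500
N ≈ √1,524,084,500 ≈ 39,039.5

39040 RPM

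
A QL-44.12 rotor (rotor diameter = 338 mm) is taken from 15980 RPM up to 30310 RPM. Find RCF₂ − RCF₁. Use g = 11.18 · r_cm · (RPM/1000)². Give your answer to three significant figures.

125000 ×g

r = 338 mm / 2 = 169 mm = 16.9 cm
RCF₁ = 11.18 × 16.9 × (15.98)² = 11.18 × 16.9 × 255.3604 ≈ 48,248.3 × g
RCF₂ = 11.18 × 16.9 × (30.31)² = 11.18 × 16.9 × 918.6961 ≈ 173,580.3 × g
Increase = 173,580.3 − 48,248.3 = 125,332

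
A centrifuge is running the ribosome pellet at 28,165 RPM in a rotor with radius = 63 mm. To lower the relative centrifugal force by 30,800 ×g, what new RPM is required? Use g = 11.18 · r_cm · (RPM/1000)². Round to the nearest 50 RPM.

N₂ ≈ 18850 RPM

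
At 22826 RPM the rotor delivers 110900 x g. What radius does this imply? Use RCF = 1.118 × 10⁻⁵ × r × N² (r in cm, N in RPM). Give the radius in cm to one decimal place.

≈ 19.0 cm

110900 = 1.118 × 10⁻⁵ × r × (22826)²
r = 110900 / (1.118 × 10⁻⁵ × 521,026,276) = 110900 / 5825.074 ≈ 19.038 cm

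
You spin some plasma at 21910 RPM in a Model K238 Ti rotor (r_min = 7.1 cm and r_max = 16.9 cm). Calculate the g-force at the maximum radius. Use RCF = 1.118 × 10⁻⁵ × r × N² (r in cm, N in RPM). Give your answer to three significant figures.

90700 x g

Use r_max = 16.9 cm.
RCF = 1.118 × 10⁻⁵ × r × N²
RCF = 1.118 × 10⁻⁵ × 16.9 × (21910)² = 1.118 × 10⁻⁵ × 16.9 × 480,048,100 ≈ 90,701.2 × g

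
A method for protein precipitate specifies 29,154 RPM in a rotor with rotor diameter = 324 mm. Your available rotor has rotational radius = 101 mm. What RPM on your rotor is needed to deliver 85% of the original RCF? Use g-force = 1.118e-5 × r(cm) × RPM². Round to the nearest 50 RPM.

≈ 34050 RPM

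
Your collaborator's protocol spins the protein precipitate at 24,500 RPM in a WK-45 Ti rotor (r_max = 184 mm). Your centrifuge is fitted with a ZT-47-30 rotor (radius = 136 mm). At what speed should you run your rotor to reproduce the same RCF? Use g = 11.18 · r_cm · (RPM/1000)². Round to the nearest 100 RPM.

28500 RPM

Original rotor: r = 184 mm = 18.4 cm
RCF = 11.18 × r × (N/1000)²
RCF_original = 11.18 × 18.4 × (24.5)² = 11.18 × 18.4 × 600.25 ≈ 123,478.6 × g
Your rotor: r = 136 mm = 13.6 cm
123,478.6 = 11.18 × 13.6 × (N/1000)²
(N/1000)² = 123,478.6 / 152.048 = 812.1028
N = 1000 × √812.1028 ≈ 28,497.4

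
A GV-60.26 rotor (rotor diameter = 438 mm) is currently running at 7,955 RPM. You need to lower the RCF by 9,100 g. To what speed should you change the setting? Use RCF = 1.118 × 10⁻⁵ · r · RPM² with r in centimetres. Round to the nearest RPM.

r = 438 mm / 2 = 219 mm = 21.9 cm
Current RCF = 1.118 × 10⁻⁵ × 21.9 × (7955)² = 1.118 × 10⁻⁵ × 21.9 × 63,282,025 ≈ 15,494.1 × g
Target RCF = 15,494.1 − 9,100 = 6,394.1 × g
N² = 6,394.1 / (24.4842 × 10⁻⁵) = 26,115,209
N ≈ √26,115,209 ≈ 5,110.3

N₂ ≈ 5110 RPM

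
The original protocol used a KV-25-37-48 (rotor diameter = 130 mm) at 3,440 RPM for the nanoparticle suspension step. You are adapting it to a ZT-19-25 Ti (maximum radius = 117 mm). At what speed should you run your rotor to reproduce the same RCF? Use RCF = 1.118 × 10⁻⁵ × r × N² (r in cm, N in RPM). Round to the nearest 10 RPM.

2560 RPM

Original rotor: r = 130 mm / 2 = 65 mm = 6.5 cm
RCF = 1.118 × 10⁻⁵ × r × N²
RCF_original = 1.118 × 10⁻⁵ × 6.5 × (3440)² = 1.118 × 10⁻⁵ × 6.5 × 11,833,600 ≈ 859.9 × g
Your rotor: r = 117 mm = 11.7 cm
859.9 = 1.118 × 10⁻⁵ × 11.7 × N²
N² = 859.9 / (13.0806 × 10⁻⁵) = 6,573,857
N ≈ √6,573,857 ≈ 2,564.0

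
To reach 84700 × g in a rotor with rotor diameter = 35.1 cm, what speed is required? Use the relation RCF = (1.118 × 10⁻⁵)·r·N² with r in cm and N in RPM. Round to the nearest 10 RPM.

N ≈ 20780 RPM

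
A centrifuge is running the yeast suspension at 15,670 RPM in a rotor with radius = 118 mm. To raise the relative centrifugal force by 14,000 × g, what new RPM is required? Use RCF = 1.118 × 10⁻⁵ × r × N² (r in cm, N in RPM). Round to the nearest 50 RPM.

N₂ ≈ 18750 RPM

r = 118 mm = 11.8 cm
Current RCF = 1.118 × 10⁻⁵ × 11.8 × (15670)² = 1.118 × 10⁻⁵ × 11.8 × 245,548,900 ≈ 32,393.8 × g
Target RCF = 32,393.8 + 14,000 = 46,393.8 × g
N² = 46,393.8 / (13.1924 × 10⁻⁵) = 351,670,659
N ≈ √351,670,659 ≈ 18,752.9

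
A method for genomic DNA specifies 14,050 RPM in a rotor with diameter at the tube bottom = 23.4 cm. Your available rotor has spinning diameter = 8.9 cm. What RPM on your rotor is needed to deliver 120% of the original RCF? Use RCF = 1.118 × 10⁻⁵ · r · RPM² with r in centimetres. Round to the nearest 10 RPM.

Original rotor: r = 23.4 / 2 = 11.7 cm
RCF_original = 1.118 × 10⁻⁵ × 11.7 × (14050)² = 1.118 × 10⁻⁵ × 11.7 × 197,402,500 ≈ 25,821.4 × g
Target RCF = 1.2 × 25,821.4 ≈ 30,985.7 × g
Your rotor: r = 8.9 / 2 = 4.45 cm
30,985.7 = 1.118 × 10⁻⁵ × 4.45 × N²
N² = 30,985.7 / (4.9751 × 10⁻⁵) = 622,815,622
N ≈ √622,815,622 ≈ 24,956.3

≈ 24960 RPM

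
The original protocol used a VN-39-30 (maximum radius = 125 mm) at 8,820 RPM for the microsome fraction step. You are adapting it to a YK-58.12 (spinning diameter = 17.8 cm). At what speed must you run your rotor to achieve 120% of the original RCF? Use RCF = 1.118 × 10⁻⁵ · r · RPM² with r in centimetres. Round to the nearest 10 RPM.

≈ 11450 RPM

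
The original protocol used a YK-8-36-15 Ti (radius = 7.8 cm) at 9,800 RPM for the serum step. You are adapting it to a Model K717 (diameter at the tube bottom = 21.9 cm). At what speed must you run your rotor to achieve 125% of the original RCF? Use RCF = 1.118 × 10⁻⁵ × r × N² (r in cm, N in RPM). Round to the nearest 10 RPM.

≈ 9250 RPM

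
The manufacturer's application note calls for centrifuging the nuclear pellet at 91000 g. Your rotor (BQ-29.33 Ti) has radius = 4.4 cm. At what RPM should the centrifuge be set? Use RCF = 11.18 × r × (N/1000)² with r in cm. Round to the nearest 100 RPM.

91,000 = 11.18 × 4.4 × (N/1000)²
(N/1000)² = 91,000 / 49.192 = 1849.894
N = 1000 × √1849.894 ≈ 43,010.4

≈ 43000 RPM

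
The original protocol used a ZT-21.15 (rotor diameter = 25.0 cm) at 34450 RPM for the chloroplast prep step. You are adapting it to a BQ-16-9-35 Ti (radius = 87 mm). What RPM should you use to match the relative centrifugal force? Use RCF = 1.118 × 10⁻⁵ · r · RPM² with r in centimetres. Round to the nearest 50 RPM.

41300 RPM

Original rotor: r = 25.0 / 2 = 12.5 cm
RCF_original = 1.118 × 10⁻⁵ × 12.5 × (34450)² = 1.118 × 10⁻⁵ × 12.5 × 1,186,802,500 ≈ 165,855.6 × g
Your rotor: r = 87 mm = 8.7 cm
165,855.6 = 1.118 × 10⁻⁵ × 8.7 × N²
N² = 165,855.6 / (9.7266 × 10⁻⁵) = 1,705,175,498
N ≈ √1,705,175,498 ≈ 41,293.8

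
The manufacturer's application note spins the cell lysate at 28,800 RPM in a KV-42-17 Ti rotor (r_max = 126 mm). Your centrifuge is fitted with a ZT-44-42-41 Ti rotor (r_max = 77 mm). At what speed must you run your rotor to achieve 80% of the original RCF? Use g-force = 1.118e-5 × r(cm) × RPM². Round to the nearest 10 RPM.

Original rotor: r = 126 mm = 12.6 cm
RCF_original = 1.118 × 10⁻⁵ × 12.6 × (28800)² = 1.118 × 10⁻⁵ × 12.6 × 829,440,000 ≈ 116,841.6 × g
Target RCF = 0.8 × 116,841.6 ≈ 93,473.3 × g
Your rotor: r = 77 mm = 7.7 cm
93,473.3 = 1.118 × 10⁻⁵ × 7.7 × N²
N² = 93,473.3 / (8.6086 × 10⁻⁵) = 1,085,813,024
N ≈ √1,085,813,024 ≈ 32,951.7

≈ 32950 RPM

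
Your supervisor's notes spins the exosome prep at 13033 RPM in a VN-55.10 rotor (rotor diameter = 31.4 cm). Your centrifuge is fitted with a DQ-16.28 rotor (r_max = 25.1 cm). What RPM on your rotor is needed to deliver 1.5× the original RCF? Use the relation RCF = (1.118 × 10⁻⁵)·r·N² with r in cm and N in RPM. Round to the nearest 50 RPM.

12600 RPM

Original rotor: r = 31.4 / 2 = 15.7 cm
RCF_original = 1.118 × 10⁻⁵ × 15.7 × (13033)² = 1.118 × 10⁻⁵ × 15.7 × 169,859,089 ≈ 29,814.7 × g
Target RCF = 1.5 × 29,814.7 ≈ 44,722.1 × g
44,722.1 = 1.118 × 10⁻⁵ × 25.1 × N²
N² = 44,722.1 / (28.0618 × 10⁻⁵) = 159,370,033
N ≈ √159,370,033 ≈ 12,624.2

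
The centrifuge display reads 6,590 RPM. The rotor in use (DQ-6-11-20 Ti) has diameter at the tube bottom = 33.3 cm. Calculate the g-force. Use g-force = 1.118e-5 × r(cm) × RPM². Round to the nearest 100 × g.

r = 33.3 / 2 = 16.65 cm
RCF = 1.118 × 10⁻⁵ × 16.65 × (6590)² = 1.118 × 10⁻⁵ × 16.65 × 43,428,100 ≈ 8,084 × g

8100 ×g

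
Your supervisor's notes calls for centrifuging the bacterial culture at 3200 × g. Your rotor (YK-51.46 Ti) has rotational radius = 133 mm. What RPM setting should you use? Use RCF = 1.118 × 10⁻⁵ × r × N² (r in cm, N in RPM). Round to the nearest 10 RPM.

N ≈ 4640 RPM

r = 133 mm = 13.3 cm
3,200 = 1.118 × 10⁻⁵ × 13.3 × N²
N² = 3,200 / (14.8694 × 10⁻⁵) = 21,520,707
N ≈ √21,520,707 ≈ 4,639.0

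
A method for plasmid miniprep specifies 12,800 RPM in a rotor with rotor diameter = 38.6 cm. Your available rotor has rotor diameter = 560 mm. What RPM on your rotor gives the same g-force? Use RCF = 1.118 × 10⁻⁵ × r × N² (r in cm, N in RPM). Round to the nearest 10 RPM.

10630 RPM

Original rotor: r = 38.6 / 2 = 19.3 cm
RCF_original = 1.118 × 10⁻⁵ × 19.3 × (12800)² = 1.118 × 10⁻⁵ × 19.3 × 163,840,000 ≈ 35,352.4 × g
Your rotor: r = 560 mm / 2 = 280 mm = 28 cm
35,352.4 = 1.118 × 10⁻⁵ × 28 × N²
N² = 35,352.4 / (31.304 × 10⁻⁵) = 112,932,533
N ≈ √112,932,533 ≈ 10,627.0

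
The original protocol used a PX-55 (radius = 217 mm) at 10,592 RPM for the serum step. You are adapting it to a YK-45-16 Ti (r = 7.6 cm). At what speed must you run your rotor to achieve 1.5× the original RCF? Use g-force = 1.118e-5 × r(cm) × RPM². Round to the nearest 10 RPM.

21920 RPM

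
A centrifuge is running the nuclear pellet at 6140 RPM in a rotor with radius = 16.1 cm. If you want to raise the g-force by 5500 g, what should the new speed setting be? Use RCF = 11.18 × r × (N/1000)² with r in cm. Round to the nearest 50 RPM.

8250 RPM

Current RCF = 11.18 × 16.1 × (6.14)² = 11.18 × 16.1 × 37.6996 ≈ 6,785.9 × g
Target RCF = 6,785.9 + 5,500 = 12,285.9 × g
(N/1000)² = 12,285.9 / 179.998 = 68.25576
N = 1000 × √68.25576 ≈ 8,261.7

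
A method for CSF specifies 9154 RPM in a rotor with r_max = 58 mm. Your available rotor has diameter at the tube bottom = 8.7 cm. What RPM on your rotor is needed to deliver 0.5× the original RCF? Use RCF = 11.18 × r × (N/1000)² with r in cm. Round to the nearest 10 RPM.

Original rotor: r = 58 mm = 5.8 cm
RCF_original = 11.18 × 5.8 × (9.154)² = 11.18 × 5.8 × 83.795716 ≈ 5,433.6 × g
Target RCF = 0.5 × 5,433.6 ≈ 2,716.8 × g
Your rotor: r = 8.7 / 2 = 4.35 cm
2,716.8 = 11.18 × 4.35 × (N/1000)²
(N/1000)² = 2,716.8 / 48.633 = 55.8633
N = 1000 × √55.8633 ≈ 7,474.2

7470 RPM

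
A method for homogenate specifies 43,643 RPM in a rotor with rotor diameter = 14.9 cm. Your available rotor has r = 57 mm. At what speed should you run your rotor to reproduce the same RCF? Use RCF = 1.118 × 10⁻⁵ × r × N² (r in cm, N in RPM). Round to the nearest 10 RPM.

≈ 49890 RPM

Original rotor: r = 14.9 / 2 = 7.45 cm
RCF_original = 1.118 × 10⁻⁵ × 7.45 × (43643)² = 1.118 × 10⁻⁵ × 7.45 × 1,904,711,449 ≈ 158,645.3 × g
Your rotor: r = 57 mm = 5.7 cm
158,645.3 = 1.118 × 10⁻⁵ × 5.7 × N²
N² = 158,645.3 / (6.3726 × 10⁻⁵) = 2,489,490,946
N ≈ √2,489,490,946 ≈ 49,894.8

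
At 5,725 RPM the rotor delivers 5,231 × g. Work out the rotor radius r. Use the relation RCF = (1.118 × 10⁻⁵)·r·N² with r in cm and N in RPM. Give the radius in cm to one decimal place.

RCF = 1.118 × 10⁻⁵ × r × N²
5231 = 1.118 × 10⁻⁵ × r × (5725)²
r = 5231 / (1.118 × 10⁻⁵ × 32,775,625) = 5231 / 366.4315 ≈ 14.276 cm

r ≈ 14.3 cm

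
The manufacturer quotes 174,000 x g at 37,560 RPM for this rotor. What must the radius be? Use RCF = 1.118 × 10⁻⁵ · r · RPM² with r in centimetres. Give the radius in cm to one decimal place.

≈ 11.0 cm

RCF = 1.118 × 10⁻⁵ × r × N²
174000 = 1.118 × 10⁻⁵ × r × (37560)²
r = 174000 / (1.118 × 10⁻⁵ × 1,410,753,600) = 174000 / 15772.23 ≈ 11.032 cm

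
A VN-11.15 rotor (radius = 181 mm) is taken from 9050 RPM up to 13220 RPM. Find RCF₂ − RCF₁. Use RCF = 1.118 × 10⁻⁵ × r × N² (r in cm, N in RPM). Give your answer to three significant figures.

≈ 18800 x g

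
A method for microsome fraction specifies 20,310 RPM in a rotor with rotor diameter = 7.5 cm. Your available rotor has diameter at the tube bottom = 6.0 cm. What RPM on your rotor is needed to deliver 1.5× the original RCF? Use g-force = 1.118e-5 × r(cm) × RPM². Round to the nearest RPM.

27811 RPM

Original rotor: r = 7.5 / 2 = 3.75 cm
RCF_original = 1.118 × 10⁻⁵ × 3.75 × (20310)² = 1.118 × 10⁻⁵ × 3.75 × 412,496,100 ≈ 17,293.9 × g
Target RCF = 1.5 × 17,293.9 ≈ 25,940.9 × g
Your rotor: r = 6.0 / 2 = 3 cm
25,940.9 = 1.118 × 10⁻⁵ × 3 × N²
N² = 25,940.9 / (3.354 × 10⁻⁵) = 773,431,723
N ≈ √773,431,723 ≈ 27,810.6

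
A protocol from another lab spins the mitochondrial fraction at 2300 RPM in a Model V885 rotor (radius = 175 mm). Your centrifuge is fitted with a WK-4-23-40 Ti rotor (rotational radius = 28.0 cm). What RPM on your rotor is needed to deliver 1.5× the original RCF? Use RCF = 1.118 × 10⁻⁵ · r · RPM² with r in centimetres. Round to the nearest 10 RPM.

Original rotor: r = 175 mm = 17.5 cm
RCF = 1.118 × 10⁻⁵ × r × N²
RCF_original = 1.118 × 10⁻⁵ × 17.5 × (2300)² = 1.118 × 10⁻⁵ × 17.5 × 5,290,000 ≈ 1,035 × g
Target RCF = 1.5 × 1,035 ≈ 1,552.5 × g
1,552.5 = 1.118 × 10⁻⁵ × 28 × N²
N² = 1,552.5 / (31.304 × 10⁻⁵) = 4,959,430
N ≈ √4,959,430 ≈ 2,227.0

≈ 2230 RPM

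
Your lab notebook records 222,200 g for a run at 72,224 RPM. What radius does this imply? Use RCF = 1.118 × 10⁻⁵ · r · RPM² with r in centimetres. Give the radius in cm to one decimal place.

RCF = 1.118 × 10⁻⁵ × r × N²
222200 = 1.118 × 10⁻⁵ × r × (72224)²
r = 222200 / (1.118 × 10⁻⁵ × 5,216,306,176) = 222200 / 58318.3 ≈ 3.810 cm

r ≈ 3.8 cm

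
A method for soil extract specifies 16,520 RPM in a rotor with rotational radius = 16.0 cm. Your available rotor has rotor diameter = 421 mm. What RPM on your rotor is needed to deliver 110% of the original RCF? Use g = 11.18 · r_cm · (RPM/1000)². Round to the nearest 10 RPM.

15110 RPM

RCF = 11.18 × r × (N/1000)²
RCF_original = 11.18 × 16 × (16.52)² = 11.18 × 16 × 272.9104 ≈ 48,818.2 × g
Target RCF = 1.1 × 48,818.2 ≈ 53,700 × g
Your rotor: r = 421 mm / 2 = 210.5 mm = 21.05 cm
53,700 = 11.18 × 21.05 × (N/1000)²
(N/1000)² = 53,700 / 235.339 = 228.1815
N = 1000 × √228.1815 ≈ 15,105.7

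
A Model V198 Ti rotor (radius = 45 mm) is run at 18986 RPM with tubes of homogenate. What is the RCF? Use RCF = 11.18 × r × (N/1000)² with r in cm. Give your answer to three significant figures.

RCF ≈ 18100 g

r = 45 mm = 4.5 cm
RCF = 11.18 × 4.5 × (18.986)² = 11.18 × 4.5 × 360.468196 ≈ 18,135.2 × g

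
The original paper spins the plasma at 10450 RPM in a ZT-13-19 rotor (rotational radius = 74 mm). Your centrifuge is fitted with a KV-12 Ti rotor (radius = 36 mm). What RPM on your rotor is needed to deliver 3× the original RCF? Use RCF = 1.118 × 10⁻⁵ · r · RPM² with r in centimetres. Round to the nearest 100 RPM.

≈ 26000 RPM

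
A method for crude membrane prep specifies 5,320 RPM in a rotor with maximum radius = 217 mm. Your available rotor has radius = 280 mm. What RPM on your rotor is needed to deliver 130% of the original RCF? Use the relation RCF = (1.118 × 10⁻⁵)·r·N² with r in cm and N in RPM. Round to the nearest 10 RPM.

Original rotor: r = 217 mm = 21.7 cm
RCF = 1.118 × 10⁻⁵ × r × N²
RCF_original = 1.118 × 10⁻⁵ × 21.7 × (5320)² = 1.118 × 10⁻⁵ × 21.7 × 28,302,400 ≈ 6,866.3 × g
Target RCF = 1.3 × 6,866.3 ≈ 8,926.2 × g
Your rotor: r = 280 mm = 28.0 cm
8,926.2 = 1.118 × 10⁻⁵ × 28 × N²
N² = 8,926.2 / (31.304 × 10⁻⁵) = 28,514,567
N ≈ √28,514,567 ≈ 5,339.9

≈ 5340 RPM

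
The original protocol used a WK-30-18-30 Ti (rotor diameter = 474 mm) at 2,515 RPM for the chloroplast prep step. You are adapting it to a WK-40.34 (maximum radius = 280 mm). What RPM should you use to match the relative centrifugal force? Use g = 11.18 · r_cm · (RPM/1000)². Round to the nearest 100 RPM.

2300 RPM

Original rotor: r = 474 mm / 2 = 237 mm = 23.7 cm
RCF_original = 11.18 × 23.7 × (2.515)² = 11.18 × 23.7 × 6.325225 ≈ 1,676 × g
Your rotor: r = 280 mm = 28.0 cm
1,676 = 11.18 × 28 × (N/1000)²
(N/1000)² = 1,676 / 313.04 = 5.353948
N = 1000 × √5.353948 ≈ 2,313.9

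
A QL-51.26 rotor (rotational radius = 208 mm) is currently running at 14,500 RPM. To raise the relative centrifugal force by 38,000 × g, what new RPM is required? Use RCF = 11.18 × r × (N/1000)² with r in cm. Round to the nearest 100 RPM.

≈ 19300 RPM

r = 208 mm = 20.8 cm
Current RCF = 11.18 × 20.8 × (14.5)² = 11.18 × 20.8 × 210.25 ≈ 48,892.4 × g
Target RCF = 48,892.4 + 38,000 = 86,892.4 × g
(N/1000)² = 86,892.4 / 232.544 = 373.66
N = 1000 × √373.66 ≈ 19,330.3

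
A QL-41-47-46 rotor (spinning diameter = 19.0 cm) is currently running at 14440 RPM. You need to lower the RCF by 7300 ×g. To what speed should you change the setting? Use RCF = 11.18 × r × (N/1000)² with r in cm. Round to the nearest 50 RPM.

≈ 11800 RPM

r = 19.0 / 2 = 9.5 cm
Current RCF = 11.18 × 9.5 × (14.44)² = 11.18 × 9.5 × 208.5136 ≈ 22,146.2 × g
Target RCF = 22,146.2 − 7,300 = 14,846.2 × g
(N/1000)² = 14,846.2 / 106.21 = 139.7816
N = 1000 × √139.7816 ≈ 11,822.9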